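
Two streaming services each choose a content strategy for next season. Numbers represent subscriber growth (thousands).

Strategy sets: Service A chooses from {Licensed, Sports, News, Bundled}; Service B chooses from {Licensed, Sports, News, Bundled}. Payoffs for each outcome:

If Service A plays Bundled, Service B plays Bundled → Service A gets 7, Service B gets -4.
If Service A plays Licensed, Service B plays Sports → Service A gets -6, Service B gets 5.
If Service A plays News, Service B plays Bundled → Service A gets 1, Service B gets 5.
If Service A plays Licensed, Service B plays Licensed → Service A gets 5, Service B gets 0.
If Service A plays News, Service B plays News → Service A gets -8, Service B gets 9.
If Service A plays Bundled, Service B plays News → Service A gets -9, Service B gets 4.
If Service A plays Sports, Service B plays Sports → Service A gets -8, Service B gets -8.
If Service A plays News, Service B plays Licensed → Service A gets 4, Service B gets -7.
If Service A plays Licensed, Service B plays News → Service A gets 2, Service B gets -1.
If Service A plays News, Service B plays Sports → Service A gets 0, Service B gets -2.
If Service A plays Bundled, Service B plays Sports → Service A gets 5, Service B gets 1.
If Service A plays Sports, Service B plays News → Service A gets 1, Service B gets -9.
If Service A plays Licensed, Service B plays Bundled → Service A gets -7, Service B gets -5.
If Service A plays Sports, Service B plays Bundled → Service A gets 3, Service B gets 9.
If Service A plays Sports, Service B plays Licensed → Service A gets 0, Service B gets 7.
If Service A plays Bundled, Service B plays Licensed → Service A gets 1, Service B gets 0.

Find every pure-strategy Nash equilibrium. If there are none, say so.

No pure-strategy Nash equilibrium.

Service A against Licensed: payoffs 5, 0, 4, 1 → best response Licensed.
Service A against Sports: payoffs -6, -8, 0, 5 → best response Bundled.
Service A against News: payoffs 2, 1, -8, -9 → best response Licensed.
Service A against Bundled: payoffs -7, 3, 1, 7 → best response Bundled.
Service B against Licensed: payoffs 0, 5, -1, -5 → best response Sports.
Service B against Sports: payoffs 7, -8, -9, 9 → best response Bundled.
Service B against News: payoffs -7, -2, 9, 5 → best response News.
Service B against Bundled: payoffs 0, 1, 4, -4 → best response News.
No profile is a mutual best response for all players.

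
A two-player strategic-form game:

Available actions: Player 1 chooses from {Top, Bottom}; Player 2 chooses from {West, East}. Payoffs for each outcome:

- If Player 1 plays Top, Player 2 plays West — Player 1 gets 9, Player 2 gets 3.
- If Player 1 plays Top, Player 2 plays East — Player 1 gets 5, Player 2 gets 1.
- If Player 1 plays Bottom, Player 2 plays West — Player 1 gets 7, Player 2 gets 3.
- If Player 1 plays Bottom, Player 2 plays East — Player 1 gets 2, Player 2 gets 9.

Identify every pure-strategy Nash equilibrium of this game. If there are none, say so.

For each strategy profile, look for a profitable unilateral deviation.
(Top, West): Player 1 gets 9, best alternative 7; Player 2 gets 3, best alternative 1. No profitable deviation — NE.
(Top, East): Player 2 can switch to West (1 → 3). Not NE.
(Bottom, West): Player 1 can switch to Top (7 → 9). Not NE.
(Bottom, East): Player 1 can switch to Top (2 → 5). Not NE.

Pure NE: (Top, West)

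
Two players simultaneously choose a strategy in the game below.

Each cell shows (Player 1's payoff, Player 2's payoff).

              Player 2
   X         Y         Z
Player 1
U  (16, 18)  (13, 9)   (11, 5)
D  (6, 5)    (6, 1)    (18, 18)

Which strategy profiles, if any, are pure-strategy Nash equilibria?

(U, X): Player 1 gets 16, best alternative 6; Player 2 gets 18, best alternative 9. No profitable deviation — NE.
(U, Y): Player 2 can switch to X (9 → 18). Not NE.
(U, Z): Player 1 can switch to D (11 → 18). Not NE.
(D, X): Player 1 can switch to U (6 → 16). Not NE.
(D, Y): Player 1 can switch to U (6 → 13). Not NE.
(D, Z): Player 1 gets 18, best alternative 11; Player 2 gets 18, best alternative 5. No profitable deviation — NE.

Pure-strategy Nash equilibria: (U, X), (D, Z)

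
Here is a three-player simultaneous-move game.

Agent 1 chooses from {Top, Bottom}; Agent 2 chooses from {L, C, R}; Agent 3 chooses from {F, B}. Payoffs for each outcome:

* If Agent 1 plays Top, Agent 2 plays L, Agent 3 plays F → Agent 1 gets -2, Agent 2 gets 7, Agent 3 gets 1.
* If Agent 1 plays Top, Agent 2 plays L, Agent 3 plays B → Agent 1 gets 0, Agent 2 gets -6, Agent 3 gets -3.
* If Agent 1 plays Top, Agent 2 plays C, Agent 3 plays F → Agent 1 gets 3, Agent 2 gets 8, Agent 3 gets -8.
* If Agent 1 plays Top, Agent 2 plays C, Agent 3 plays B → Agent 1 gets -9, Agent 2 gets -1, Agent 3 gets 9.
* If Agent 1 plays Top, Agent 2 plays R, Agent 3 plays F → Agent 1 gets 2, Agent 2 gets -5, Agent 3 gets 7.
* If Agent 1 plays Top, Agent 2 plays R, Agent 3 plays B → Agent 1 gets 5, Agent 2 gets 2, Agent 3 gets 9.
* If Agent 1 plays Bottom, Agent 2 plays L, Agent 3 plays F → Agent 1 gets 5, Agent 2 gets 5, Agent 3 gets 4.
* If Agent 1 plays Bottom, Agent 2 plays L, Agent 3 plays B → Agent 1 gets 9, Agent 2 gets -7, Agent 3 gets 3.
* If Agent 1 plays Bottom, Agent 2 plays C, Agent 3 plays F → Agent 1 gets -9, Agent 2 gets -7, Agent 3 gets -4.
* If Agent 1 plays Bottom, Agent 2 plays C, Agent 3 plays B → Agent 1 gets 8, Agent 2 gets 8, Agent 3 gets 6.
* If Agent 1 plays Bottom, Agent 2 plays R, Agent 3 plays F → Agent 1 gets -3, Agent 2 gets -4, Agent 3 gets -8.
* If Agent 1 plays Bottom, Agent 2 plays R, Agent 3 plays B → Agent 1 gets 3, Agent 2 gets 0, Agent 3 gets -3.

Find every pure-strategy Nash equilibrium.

Agent 1 against (L, F): payoffs -2, 5 → best response Bottom.
Agent 1 against (L, B): payoffs 0, 9 → best response Bottom.
Agent 1 against (C, F): payoffs 3, -9 → best response Top.
Agent 1 against (C, B): payoffs -9, 8 → best response Bottom.
Agent 1 against (R, F): payoffs 2, -3 → best response Top.
Agent 1 against (R, B): payoffs 5, 3 → best response Top.
Agent 2 against (Top, F): payoffs 7, 8, -5 → best response C.
Agent 2 against (Top, B): payoffs -6, -1, 2 → best response R.
Agent 2 against (Bottom, F): payoffs 5, -7, -4 → best response L.
Agent 2 against (Bottom, B): payoffs -7, 8, 0 → best response C.
Agent 3 against (Top, L): payoffs 1, -3 → best response F.
Agent 3 against (Top, C): payoffs -8, 9 → best response B.
Agent 3 against (Top, R): payoffs 7, 9 → best response B.
Agent 3 against (Bottom, L): payoffs 4, 3 → best response F.
Agent 3 against (Bottom, C): payoffs -4, 6 → best response B.
Agent 3 against (Bottom, R): payoffs -8, -3 → best response B.
Mutual best responses: (Top, R, B); (Bottom, L, F); (Bottom, C, B).

Pure-strategy Nash equilibria: (Top, R, B), (Bottom, L, F), (Bottom, C, B)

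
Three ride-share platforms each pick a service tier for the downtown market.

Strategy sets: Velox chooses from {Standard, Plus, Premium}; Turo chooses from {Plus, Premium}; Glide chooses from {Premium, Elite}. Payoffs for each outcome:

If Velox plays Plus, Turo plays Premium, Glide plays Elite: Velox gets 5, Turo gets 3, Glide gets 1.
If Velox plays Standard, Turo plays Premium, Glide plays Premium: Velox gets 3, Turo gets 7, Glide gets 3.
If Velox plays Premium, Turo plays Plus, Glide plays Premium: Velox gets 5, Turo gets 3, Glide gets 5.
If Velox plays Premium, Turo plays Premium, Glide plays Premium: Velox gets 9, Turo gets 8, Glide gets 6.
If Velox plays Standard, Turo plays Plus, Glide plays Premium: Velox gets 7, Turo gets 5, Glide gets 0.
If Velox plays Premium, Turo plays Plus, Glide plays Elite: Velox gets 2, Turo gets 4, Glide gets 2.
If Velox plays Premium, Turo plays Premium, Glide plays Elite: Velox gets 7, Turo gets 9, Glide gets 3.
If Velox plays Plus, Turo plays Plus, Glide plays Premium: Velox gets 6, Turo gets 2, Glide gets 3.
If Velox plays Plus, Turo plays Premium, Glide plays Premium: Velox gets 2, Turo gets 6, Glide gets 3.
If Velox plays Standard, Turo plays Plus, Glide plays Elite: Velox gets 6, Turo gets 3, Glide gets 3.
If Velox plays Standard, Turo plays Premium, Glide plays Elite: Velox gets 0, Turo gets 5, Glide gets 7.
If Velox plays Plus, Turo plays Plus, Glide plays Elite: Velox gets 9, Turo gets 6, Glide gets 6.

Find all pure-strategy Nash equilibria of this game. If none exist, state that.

Pure-strategy Nash equilibria: (Plus, Plus, Elite), (Premium, Premium, Premium)

For each player, find the best response to each opponent profile; mutual best responses are the pure NE.
Velox against (Plus, Premium): payoffs 7, 6, 5 → best response Standard.
Velox against (Plus, Elite): payoffs 6, 9, 2 → best response Plus.
Velox against (Premium, Premium): payoffs 3, 2, 9 → best response Premium.
Velox against (Premium, Elite): payoffs 0, 5, 7 → best response Premium.
Turo against (Standard, Premium): payoffs 5, 7 → best response Premium.
Turo against (Standard, Elite): payoffs 3, 5 → best response Premium.
Turo against (Plus, Premium): payoffs 2, 6 → best response Premium.
Turo against (Plus, Elite): payoffs 6, 3 → best response Plus.
Turo against (Premium, Premium): payoffs 3, 8 → best response Premium.
Turo against (Premium, Elite): payoffs 4, 9 → best response Premium.
Glide against (Standard, Plus): payoffs 0, 3 → best response Elite.
Glide against (Standard, Premium): payoffs 3, 7 → best response Elite.
Glide against (Plus, Plus): payoffs 3, 6 → best response Elite.
Glide against (Plus, Premium): payoffs 3, 1 → best response Premium.
Glide against (Premium, Plus): payoffs 5, 2 → best response Premium.
Glide against (Premium, Premium): payoffs 6, 3 → best response Premium.
Mutual best responses: (Plus, Plus, Elite); (Premium, Premium, Premium).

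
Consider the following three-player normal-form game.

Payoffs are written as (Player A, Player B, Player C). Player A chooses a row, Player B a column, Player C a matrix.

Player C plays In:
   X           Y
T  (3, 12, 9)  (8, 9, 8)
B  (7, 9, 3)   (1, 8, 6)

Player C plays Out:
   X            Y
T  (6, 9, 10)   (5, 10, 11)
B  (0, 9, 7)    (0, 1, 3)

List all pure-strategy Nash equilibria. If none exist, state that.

Mark each player's best response to every combination of opponents' strategies; a profile where every player is best-responding is a pure Nash equilibrium.
Player A against (X, In): payoffs 3, 7 → best response B.
Player A against (X, Out): payoffs 6, 0 → best response T.
Player A against (Y, In): payoffs 8, 1 → best response T.
Player A against (Y, Out): payoffs 5, 0 → best response T.
Player B against (T, In): payoffs 12, 9 → best response X.
Player B against (T, Out): payoffs 9, 10 → best response Y.
Player B against (B, In): payoffs 9, 8 → best response X.
Player B against (B, Out): payoffs 9, 1 → best response X.
Player C against (T, X): payoffs 9, 10 → best response Out.
Player C against (T, Y): payoffs 8, 11 → best response Out.
Player C against (B, X): payoffs 3, 7 → best response Out.
Player C against (B, Y): payoffs 6, 3 → best response In.
Mutual best responses: (T, Y, Out).

The unique pure-strategy Nash equilibrium is (T, Y, Out).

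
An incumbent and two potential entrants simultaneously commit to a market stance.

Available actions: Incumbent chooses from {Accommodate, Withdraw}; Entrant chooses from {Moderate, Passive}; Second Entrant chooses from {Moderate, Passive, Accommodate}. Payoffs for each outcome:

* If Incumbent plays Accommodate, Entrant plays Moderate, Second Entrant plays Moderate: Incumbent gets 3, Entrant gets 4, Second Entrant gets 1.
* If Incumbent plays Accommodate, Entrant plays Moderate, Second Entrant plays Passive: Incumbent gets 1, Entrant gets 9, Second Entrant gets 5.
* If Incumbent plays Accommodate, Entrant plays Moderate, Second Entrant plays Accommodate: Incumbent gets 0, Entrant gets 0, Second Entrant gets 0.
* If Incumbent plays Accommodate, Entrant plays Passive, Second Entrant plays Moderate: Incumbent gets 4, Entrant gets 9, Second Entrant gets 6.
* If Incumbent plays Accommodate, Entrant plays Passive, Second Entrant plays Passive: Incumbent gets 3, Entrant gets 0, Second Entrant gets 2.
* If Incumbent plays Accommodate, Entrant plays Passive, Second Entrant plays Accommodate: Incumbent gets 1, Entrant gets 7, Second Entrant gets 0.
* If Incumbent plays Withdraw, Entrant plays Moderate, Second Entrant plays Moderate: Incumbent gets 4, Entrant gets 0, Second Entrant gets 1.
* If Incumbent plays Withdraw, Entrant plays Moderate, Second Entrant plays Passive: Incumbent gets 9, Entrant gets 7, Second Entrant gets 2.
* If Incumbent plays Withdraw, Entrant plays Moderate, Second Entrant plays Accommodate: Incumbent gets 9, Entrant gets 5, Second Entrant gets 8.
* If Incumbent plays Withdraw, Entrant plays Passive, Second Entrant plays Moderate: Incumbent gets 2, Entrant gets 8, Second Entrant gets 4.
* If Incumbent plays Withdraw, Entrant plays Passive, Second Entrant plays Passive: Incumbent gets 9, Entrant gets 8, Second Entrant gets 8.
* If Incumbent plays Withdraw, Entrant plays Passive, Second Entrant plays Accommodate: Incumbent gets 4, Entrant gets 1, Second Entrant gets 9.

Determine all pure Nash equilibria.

Check each profile: it is a Nash equilibrium iff no player can strictly gain by switching unilaterally.
(Accommodate, Moderate, Moderate): Incumbent can switch to Withdraw (3 → 4). Not NE.
(Accommodate, Moderate, Passive): Incumbent can switch to Withdraw (1 → 9). Not NE.
(Accommodate, Moderate, Accommodate): Incumbent can switch to Withdraw (0 → 9). Not NE.
(Accommodate, Passive, Moderate): Incumbent gets 4, best alternative 2; Entrant gets 9, best alternative 4; Second Entrant gets 6, best alternative 2. No profitable deviation — NE.
(Accommodate, Passive, Passive): Incumbent can switch to Withdraw (3 → 9). Not NE.
(Accommodate, Passive, Accommodate): Incumbent can switch to Withdraw (1 → 4). Not NE.
(Withdraw, Moderate, Moderate): Entrant can switch to Passive (0 → 8). Not NE.
(Withdraw, Moderate, Passive): Entrant can switch to Passive (7 → 8). Not NE.
(Withdraw, Moderate, Accommodate): Incumbent gets 9, best alternative 0; Entrant gets 5, best alternative 1; Second Entrant gets 8, best alternative 2. No profitable deviation — NE.
(Withdraw, Passive, Moderate): Incumbent can switch to Accommodate (2 → 4). Not NE.
(Withdraw, Passive, Passive): Second Entrant can switch to Accommodate (8 → 9). Not NE.
(Withdraw, Passive, Accommodate): Entrant can switch to Moderate (1 → 5). Not NE.

Pure-strategy Nash equilibria: (Accommodate, Passive, Moderate); (Withdraw, Moderate, Accommodate)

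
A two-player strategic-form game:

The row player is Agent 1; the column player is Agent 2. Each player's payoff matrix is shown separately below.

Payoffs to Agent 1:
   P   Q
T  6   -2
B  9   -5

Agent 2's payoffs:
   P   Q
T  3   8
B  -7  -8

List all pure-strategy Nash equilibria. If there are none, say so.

(T, P): Agent 1 can switch to B (6 → 9). Not NE.
(T, Q): Agent 1 gets -2, best alternative -5; Agent 2 gets 8, best alternative 3. No profitable deviation — NE.
(B, P): Agent 1 gets 9, best alternative 6; Agent 2 gets -7, best alternative -8. No profitable deviation — NE.
(B, Q): Agent 1 can switch to T (-5 → -2). Not NE.

Pure-strategy Nash equilibria: (T, Q); (B, P)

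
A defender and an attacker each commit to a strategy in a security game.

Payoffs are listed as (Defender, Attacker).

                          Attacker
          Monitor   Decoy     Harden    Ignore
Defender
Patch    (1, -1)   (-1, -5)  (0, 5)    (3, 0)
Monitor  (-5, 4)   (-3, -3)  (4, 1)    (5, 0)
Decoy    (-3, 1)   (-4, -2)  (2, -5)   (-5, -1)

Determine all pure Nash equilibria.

For each player, find the best response to each opponent profile; mutual best responses are the pure NE.
Defender against Monitor: payoffs 1, -5, -3 → best response Patch.
Defender against Decoy: payoffs -1, -3, -4 → best response Patch.
Defender against Harden: payoffs 0, 4, 2 → best response Monitor.
Defender against Ignore: payoffs 3, 5, -5 → best response Monitor.
Attacker against Patch: payoffs -1, -5, 5, 0 → best response Harden.
Attacker against Monitor: payoffs 4, -3, 1, 0 → best response Monitor.
Attacker against Decoy: payoffs 1, -2, -5, -1 → best response Monitor.
No profile is a mutual best response for all players.

This game has no pure Nash equilibrium.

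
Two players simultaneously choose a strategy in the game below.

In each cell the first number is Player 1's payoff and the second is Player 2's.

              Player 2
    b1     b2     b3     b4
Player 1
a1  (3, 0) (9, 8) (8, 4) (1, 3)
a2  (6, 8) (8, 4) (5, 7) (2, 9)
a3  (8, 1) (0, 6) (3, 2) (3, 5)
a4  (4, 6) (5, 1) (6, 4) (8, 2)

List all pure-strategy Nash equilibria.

(a1, b2)

Player 1 against b1: payoffs 3, 6, 8, 4 → best response a3.
Player 1 against b2: payoffs 9, 8, 0, 5 → best response a1.
Player 1 against b3: payoffs 8, 5, 3, 6 → best response a1.
Player 1 against b4: payoffs 1, 2, 3, 8 → best response a4.
Player 2 against a1: payoffs 0, 8, 4, 3 → best response b2.
Player 2 against a2: payoffs 8, 4, 7, 9 → best response b4.
Player 2 against a3: payoffs 1, 6, 2, 5 → best response b2.
Player 2 against a4: payoffs 6, 1, 4, 2 → best response b1.
Mutual best responses: (a1, b2).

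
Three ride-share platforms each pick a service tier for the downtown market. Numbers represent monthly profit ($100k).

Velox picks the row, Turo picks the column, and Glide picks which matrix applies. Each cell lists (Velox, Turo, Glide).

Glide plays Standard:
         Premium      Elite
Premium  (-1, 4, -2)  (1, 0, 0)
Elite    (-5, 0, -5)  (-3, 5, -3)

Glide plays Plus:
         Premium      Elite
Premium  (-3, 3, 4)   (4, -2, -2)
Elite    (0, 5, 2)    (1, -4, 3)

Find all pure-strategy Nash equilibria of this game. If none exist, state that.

Velox against (Premium, Standard): payoffs -1, -5 → best response Premium.
Velox against (Premium, Plus): payoffs -3, 0 → best response Elite.
Velox against (Elite, Standard): payoffs 1, -3 → best response Premium.
Velox against (Elite, Plus): payoffs 4, 1 → best response Premium.
Turo against (Premium, Standard): payoffs 4, 0 → best response Premium.
Turo against (Premium, Plus): payoffs 3, -2 → best response Premium.
Turo against (Elite, Standard): payoffs 0, 5 → best response Elite.
Turo against (Elite, Plus): payoffs 5, -4 → best response Premium.
Glide against (Premium, Premium): payoffs -2, 4 → best response Plus.
Glide against (Premium, Elite): payoffs 0, -2 → best response Standard.
Glide against (Elite, Premium): payoffs -5, 2 → best response Plus.
Glide against (Elite, Elite): payoffs -3, 3 → best response Plus.
Mutual best responses: (Elite, Premium, Plus).

The unique pure-strategy Nash equilibrium is (Elite, Premium, Plus).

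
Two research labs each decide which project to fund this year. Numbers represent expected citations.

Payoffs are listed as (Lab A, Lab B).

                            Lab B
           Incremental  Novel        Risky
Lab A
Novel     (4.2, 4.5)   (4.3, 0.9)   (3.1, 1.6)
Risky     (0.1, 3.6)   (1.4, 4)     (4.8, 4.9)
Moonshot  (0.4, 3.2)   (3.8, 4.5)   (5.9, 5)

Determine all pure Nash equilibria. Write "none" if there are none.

Check each profile: it is a Nash equilibrium iff no player can strictly gain by switching unilaterally.
(Novel, Incremental): Lab A gets 4.2, best alternative 0.4; Lab B gets 4.5, best alternative 1.6. No profitable deviation — NE.
(Novel, Novel): Lab B can switch to Incremental (0.9 → 4.5). Not NE.
(Novel, Risky): Lab A can switch to Risky (3.1 → 4.8). Not NE.
(Risky, Incremental): Lab A can switch to Novel (0.1 → 4.2). Not NE.
(Risky, Novel): Lab A can switch to Novel (1.4 → 4.3). Not NE.
(Risky, Risky): Lab A can switch to Moonshot (4.8 → 5.9). Not NE.
(Moonshot, Incremental): Lab A can switch to Novel (0.4 → 4.2). Not NE.
(Moonshot, Novel): Lab A can switch to Novel (3.8 → 4.3). Not NE.
(Moonshot, Risky): Lab A gets 5.9, best alternative 4.8; Lab B gets 5, best alternative 4.5. No profitable deviation — NE.

(Novel, Incremental); (Moonshot, Risky)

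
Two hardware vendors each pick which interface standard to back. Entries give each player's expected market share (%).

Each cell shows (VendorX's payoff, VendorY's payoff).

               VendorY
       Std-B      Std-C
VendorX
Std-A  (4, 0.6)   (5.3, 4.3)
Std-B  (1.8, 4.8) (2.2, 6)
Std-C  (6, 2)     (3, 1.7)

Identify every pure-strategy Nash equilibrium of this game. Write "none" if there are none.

(Std-A, Std-C) and (Std-C, Std-B)

Check each profile: it is a Nash equilibrium iff no player can strictly gain by switching unilaterally.
(Std-A, Std-B): VendorX can switch to Std-C (4 → 6). Not NE.
(Std-A, Std-C): VendorX gets 5.3, best alternative 3; VendorY gets 4.3, best alternative 0.6. No profitable deviation — NE.
(Std-B, Std-B): VendorX can switch to Std-A (1.8 → 4). Not NE.
(Std-B, Std-C): VendorX can switch to Std-A (2.2 → 5.3). Not NE.
(Std-C, Std-B): VendorX gets 6, best alternative 4; VendorY gets 2, best alternative 1.7. No profitable deviation — NE.
(Std-C, Std-C): VendorX can switch to Std-A (3 → 5.3). Not NE.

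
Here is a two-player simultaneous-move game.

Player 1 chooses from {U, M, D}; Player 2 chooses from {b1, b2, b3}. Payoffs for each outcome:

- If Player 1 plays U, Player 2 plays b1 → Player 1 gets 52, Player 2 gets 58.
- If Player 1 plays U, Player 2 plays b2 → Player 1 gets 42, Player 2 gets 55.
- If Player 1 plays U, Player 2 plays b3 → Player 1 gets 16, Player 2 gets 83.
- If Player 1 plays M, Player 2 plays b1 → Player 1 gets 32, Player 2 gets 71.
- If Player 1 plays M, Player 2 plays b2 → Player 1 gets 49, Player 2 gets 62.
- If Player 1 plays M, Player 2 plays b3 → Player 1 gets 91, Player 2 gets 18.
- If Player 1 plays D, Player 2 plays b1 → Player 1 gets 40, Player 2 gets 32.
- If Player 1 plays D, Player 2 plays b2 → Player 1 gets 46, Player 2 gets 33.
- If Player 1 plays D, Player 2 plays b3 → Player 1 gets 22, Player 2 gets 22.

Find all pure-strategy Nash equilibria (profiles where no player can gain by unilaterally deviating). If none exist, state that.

Mark each player's best response to every combination of opponents' strategies; a profile where every player is best-responding is a pure Nash equilibrium.
Player 1 against b1: payoffs 52, 32, 40 → best response U.
Player 1 against b2: payoffs 42, 49, 46 → best response M.
Player 1 against b3: payoffs 16, 91, 22 → best response M.
Player 2 against U: payoffs 58, 55, 83 → best response b3.
Player 2 against M: payoffs 71, 62, 18 → best response b1.
Player 2 against D: payoffs 32, 33, 22 → best response b2.
No profile is a mutual best response for all players.

There is no pure-strategy Nash equilibrium.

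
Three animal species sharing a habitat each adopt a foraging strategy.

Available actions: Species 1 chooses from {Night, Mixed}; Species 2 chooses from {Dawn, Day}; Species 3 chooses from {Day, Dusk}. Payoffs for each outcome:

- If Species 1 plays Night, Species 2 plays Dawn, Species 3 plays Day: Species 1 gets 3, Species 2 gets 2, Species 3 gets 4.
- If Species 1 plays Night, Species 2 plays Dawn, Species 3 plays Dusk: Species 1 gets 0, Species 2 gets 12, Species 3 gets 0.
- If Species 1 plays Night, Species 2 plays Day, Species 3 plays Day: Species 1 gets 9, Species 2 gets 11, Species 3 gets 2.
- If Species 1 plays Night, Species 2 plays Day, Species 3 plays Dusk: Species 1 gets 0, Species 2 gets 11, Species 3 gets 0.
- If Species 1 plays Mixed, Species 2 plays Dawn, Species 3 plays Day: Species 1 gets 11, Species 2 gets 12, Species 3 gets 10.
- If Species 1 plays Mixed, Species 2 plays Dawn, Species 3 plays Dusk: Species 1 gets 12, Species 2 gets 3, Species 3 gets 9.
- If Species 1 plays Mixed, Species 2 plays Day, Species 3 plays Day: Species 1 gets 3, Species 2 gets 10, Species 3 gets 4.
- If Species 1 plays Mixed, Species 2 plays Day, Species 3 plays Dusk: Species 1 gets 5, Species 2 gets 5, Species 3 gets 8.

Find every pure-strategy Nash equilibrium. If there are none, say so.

Check each profile: it is a Nash equilibrium iff no player can strictly gain by switching unilaterally.
(Night, Dawn, Day): Species 1 can switch to Mixed (3 → 11). Not NE.
(Night, Dawn, Dusk): Species 1 can switch to Mixed (0 → 12). Not NE.
(Night, Day, Day): Species 1 gets 9, best alternative 3; Species 2 gets 11, best alternative 2; Species 3 gets 2, best alternative 0. No profitable deviation — NE.
(Night, Day, Dusk): Species 1 can switch to Mixed (0 → 5). Not NE.
(Mixed, Dawn, Day): Species 1 gets 11, best alternative 3; Species 2 gets 12, best alternative 10; Species 3 gets 10, best alternative 9. No profitable deviation — NE.
(Mixed, Dawn, Dusk): Species 2 can switch to Day (3 → 5). Not NE.
(Mixed, Day, Day): Species 1 can switch to Night (3 → 9). Not NE.
(Mixed, Day, Dusk): Species 1 gets 5, best alternative 0; Species 2 gets 5, best alternative 3; Species 3 gets 8, best alternative 4. No profitable deviation — NE.

Pure-strategy Nash equilibria: (Night, Day, Day), (Mixed, Dawn, Day), (Mixed, Day, Dusk)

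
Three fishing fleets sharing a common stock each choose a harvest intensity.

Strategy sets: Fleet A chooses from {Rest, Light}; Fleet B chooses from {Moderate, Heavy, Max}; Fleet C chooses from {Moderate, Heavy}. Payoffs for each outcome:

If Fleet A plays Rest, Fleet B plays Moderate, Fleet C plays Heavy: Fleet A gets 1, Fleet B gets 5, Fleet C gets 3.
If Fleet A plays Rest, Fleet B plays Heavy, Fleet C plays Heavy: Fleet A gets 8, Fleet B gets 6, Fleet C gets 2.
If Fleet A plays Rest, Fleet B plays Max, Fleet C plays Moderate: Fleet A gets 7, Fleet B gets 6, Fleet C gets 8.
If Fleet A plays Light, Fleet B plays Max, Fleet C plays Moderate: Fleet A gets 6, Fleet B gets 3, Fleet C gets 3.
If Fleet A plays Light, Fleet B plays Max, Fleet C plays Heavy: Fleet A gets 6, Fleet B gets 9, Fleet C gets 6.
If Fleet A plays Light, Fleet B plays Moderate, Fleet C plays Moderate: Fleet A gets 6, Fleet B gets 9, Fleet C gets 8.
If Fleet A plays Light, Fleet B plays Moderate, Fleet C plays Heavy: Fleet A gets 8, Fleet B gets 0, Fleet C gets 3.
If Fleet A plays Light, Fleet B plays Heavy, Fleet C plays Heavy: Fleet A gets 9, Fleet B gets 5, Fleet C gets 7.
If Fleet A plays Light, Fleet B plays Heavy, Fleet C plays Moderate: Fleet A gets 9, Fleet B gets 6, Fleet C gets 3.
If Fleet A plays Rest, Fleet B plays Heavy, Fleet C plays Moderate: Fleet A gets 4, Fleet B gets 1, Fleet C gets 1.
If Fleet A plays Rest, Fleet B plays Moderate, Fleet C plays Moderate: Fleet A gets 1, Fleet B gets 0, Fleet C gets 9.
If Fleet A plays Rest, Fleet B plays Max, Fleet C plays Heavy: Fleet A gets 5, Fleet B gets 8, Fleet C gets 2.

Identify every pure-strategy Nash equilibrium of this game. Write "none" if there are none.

(Rest, Moderate, Moderate): Fleet A can switch to Light (1 → 6). Not NE.
(Rest, Moderate, Heavy): Fleet A can switch to Light (1 → 8). Not NE.
(Rest, Heavy, Moderate): Fleet A can switch to Light (4 → 9). Not NE.
(Rest, Heavy, Heavy): Fleet A can switch to Light (8 → 9). Not NE.
(Rest, Max, Moderate): Fleet A gets 7, best alternative 6; Fleet B gets 6, best alternative 1; Fleet C gets 8, best alternative 2. No profitable deviation — NE.
(Rest, Max, Heavy): Fleet A can switch to Light (5 → 6). Not NE.
(Light, Moderate, Moderate): Fleet A gets 6, best alternative 1; Fleet B gets 9, best alternative 6; Fleet C gets 8, best alternative 3. No profitable deviation — NE.
(Light, Moderate, Heavy): Fleet B can switch to Heavy (0 → 5). Not NE.
(Light, Heavy, Moderate): Fleet B can switch to Moderate (6 → 9). Not NE.
(Light, Heavy, Heavy): Fleet B can switch to Max (5 → 9). Not NE.
(Light, Max, Heavy): Fleet A gets 6, best alternative 5; Fleet B gets 9, best alternative 5; Fleet C gets 6, best alternative 3. No profitable deviation — NE.
(The remaining 1 profile has a profitable deviation by the same check.)

Pure-strategy Nash equilibria: (Rest, Max, Moderate), (Light, Moderate, Moderate), (Light, Max, Heavy)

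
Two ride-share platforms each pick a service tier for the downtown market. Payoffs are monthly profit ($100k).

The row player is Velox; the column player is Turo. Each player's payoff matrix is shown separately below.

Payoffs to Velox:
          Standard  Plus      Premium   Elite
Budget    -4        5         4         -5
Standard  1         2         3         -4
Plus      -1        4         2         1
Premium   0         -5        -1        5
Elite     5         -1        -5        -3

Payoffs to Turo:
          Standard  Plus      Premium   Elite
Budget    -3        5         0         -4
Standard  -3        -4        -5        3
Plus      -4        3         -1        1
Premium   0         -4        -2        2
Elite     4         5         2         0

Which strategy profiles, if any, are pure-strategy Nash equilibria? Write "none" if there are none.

The pure Nash equilibria are (Budget, Plus), (Premium, Elite).

For each strategy profile, look for a profitable unilateral deviation.
(Budget, Standard): Velox can switch to Standard (-4 → 1). Not NE.
(Budget, Plus): Velox gets 5, best alternative 4; Turo gets 5, best alternative 0. No profitable deviation — NE.
(Budget, Premium): Turo can switch to Plus (0 → 5). Not NE.
(Budget, Elite): Velox can switch to Standard (-5 → -4). Not NE.
(Standard, Standard): Velox can switch to Elite (1 → 5). Not NE.
(Standard, Plus): Velox can switch to Budget (2 → 5). Not NE.
(Standard, Premium): Velox can switch to Budget (3 → 4). Not NE.
(Standard, Elite): Velox can switch to Plus (-4 → 1). Not NE.
(Plus, Standard): Velox can switch to Standard (-1 → 1). Not NE.
(Plus, Plus): Velox can switch to Budget (4 → 5). Not NE.
(Plus, Premium): Velox can switch to Budget (2 → 4). Not NE.
(Plus, Elite): Velox can switch to Premium (1 → 5). Not NE.
(Premium, Standard): Velox can switch to Standard (0 → 1). Not NE.
(Premium, Elite): Velox gets 5, best alternative 1; Turo gets 2, best alternative 0. No profitable deviation — NE.
(The remaining 6 profiles each have a profitable deviation by the same check.)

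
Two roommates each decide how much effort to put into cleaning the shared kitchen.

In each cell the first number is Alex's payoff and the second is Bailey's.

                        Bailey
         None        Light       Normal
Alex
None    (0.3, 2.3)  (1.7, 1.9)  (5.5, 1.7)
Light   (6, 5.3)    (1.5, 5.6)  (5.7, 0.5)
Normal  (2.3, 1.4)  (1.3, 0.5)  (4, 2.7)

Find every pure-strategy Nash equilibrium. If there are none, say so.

No pure-strategy Nash equilibrium.

(None, None): Alex can switch to Light (0.3 → 6). Not NE.
(None, Light): Bailey can switch to None (1.9 → 2.3). Not NE.
(None, Normal): Alex can switch to Light (5.5 → 5.7). Not NE.
(Light, None): Bailey can switch to Light (5.3 → 5.6). Not NE.
(Light, Light): Alex can switch to None (1.5 → 1.7). Not NE.
(Light, Normal): Bailey can switch to None (0.5 → 5.3). Not NE.
(Normal, None): Alex can switch to Light (2.3 → 6). Not NE.
(Normal, Light): Alex can switch to None (1.3 → 1.7). Not NE.
(Normal, Normal): Alex can switch to None (4 → 5.5). Not NE.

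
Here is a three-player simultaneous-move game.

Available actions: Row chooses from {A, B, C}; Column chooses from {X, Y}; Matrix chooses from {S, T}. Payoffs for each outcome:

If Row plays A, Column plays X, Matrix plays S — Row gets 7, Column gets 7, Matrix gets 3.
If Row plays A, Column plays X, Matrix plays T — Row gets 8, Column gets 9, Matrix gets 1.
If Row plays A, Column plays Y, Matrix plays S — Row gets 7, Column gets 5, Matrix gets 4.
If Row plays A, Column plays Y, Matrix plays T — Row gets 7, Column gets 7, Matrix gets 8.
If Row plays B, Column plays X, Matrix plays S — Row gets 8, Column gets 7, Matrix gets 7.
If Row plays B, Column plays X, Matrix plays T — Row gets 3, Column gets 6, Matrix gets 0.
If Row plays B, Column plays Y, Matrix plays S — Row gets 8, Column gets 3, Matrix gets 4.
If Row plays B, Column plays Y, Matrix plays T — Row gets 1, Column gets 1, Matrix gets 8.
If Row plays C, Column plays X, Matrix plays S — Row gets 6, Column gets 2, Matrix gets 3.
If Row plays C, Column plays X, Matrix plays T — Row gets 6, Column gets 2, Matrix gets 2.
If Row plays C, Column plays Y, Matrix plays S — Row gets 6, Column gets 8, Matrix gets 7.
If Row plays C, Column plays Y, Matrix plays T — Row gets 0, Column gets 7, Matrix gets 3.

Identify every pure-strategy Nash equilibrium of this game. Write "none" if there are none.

Pure NE: (B, X, S)

For each player, find the best response to each opponent profile; mutual best responses are the pure NE.
Row against (X, S): payoffs 7, 8, 6 → best response B.
Row against (X, T): payoffs 8, 3, 6 → best response A.
Row against (Y, S): payoffs 7, 8, 6 → best response B.
Row against (Y, T): payoffs 7, 1, 0 → best response A.
Column against (A, S): payoffs 7, 5 → best response X.
Column against (A, T): payoffs 9, 7 → best response X.
Column against (B, S): payoffs 7, 3 → best response X.
Column against (B, T): payoffs 6, 1 → best response X.
Column against (C, S): payoffs 2, 8 → best response Y.
Column against (C, T): payoffs 2, 7 → best response Y.
Matrix against (A, X): payoffs 3, 1 → best response S.
Matrix against (A, Y): payoffs 4, 8 → best response T.
Matrix against (B, X): payoffs 7, 0 → best response S.
Matrix against (B, Y): payoffs 4, 8 → best response T.
Matrix against (C, X): payoffs 3, 2 → best response S.
Matrix against (C, Y): payoffs 7, 3 → best response S.
Mutual best responses: (B, X, S).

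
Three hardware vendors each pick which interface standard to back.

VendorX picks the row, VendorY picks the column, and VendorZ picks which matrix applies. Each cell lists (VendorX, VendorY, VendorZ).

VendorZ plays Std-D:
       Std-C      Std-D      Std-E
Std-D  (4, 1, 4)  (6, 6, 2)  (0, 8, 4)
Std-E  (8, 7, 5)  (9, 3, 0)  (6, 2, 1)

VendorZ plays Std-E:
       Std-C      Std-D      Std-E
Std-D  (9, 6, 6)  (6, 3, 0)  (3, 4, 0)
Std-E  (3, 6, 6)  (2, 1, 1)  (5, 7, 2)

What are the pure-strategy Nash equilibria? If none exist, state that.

The pure Nash equilibria are (Std-D, Std-C, Std-E) and (Std-E, Std-E, Std-E).

VendorX against (Std-C, Std-D): payoffs 4, 8 → best response Std-E.
VendorX against (Std-C, Std-E): payoffs 9, 3 → best response Std-D.
VendorX against (Std-D, Std-D): payoffs 6, 9 → best response Std-E.
VendorX against (Std-D, Std-E): payoffs 6, 2 → best response Std-D.
VendorX against (Std-E, Std-D): payoffs 0, 6 → best response Std-E.
VendorX against (Std-E, Std-E): payoffs 3, 5 → best response Std-E.
VendorY against (Std-D, Std-D): payoffs 1, 6, 8 → best response Std-E.
VendorY against (Std-D, Std-E): payoffs 6, 3, 4 → best response Std-C.
VendorY against (Std-E, Std-D): payoffs 7, 3, 2 → best response Std-C.
VendorY against (Std-E, Std-E): payoffs 6, 1, 7 → best response Std-E.
VendorZ against (Std-D, Std-C): payoffs 4, 6 → best response Std-E.
VendorZ against (Std-D, Std-D): payoffs 2, 0 → best response Std-D.
VendorZ against (Std-D, Std-E): payoffs 4, 0 → best response Std-D.
VendorZ against (Std-E, Std-C): payoffs 5, 6 → best response Std-E.
VendorZ against (Std-E, Std-D): payoffs 0, 1 → best response Std-E.
VendorZ against (Std-E, Std-E): payoffs 1, 2 → best response Std-E.
Mutual best responses: (Std-D, Std-C, Std-E); (Std-E, Std-E, Std-E).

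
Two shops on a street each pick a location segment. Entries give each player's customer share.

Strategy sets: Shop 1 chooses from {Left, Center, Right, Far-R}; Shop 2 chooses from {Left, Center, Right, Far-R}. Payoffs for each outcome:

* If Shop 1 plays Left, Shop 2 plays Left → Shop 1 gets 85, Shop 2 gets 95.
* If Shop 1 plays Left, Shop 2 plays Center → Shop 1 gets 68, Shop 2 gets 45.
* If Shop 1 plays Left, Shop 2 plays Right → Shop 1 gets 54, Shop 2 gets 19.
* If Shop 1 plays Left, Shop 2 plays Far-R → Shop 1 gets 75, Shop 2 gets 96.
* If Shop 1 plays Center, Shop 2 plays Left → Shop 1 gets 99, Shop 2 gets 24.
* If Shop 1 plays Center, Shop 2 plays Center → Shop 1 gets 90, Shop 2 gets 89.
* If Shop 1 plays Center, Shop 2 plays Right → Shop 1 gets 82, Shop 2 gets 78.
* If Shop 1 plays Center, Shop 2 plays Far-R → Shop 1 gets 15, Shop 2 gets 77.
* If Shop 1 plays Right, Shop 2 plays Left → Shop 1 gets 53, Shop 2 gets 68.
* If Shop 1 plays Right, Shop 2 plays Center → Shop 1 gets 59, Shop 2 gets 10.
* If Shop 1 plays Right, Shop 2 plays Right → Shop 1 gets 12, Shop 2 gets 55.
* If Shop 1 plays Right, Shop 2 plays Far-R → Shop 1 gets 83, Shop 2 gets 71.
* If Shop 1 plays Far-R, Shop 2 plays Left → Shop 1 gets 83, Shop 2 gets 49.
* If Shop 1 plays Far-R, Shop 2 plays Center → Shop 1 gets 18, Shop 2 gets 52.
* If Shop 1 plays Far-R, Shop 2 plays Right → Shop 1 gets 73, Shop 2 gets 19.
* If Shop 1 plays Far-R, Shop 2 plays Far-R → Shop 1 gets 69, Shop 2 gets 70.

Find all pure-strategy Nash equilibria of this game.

Pure-strategy Nash equilibria: (Center, Center), (Right, Far-R)

(Left, Left): Shop 1 can switch to Center (85 → 99). Not NE.
(Left, Center): Shop 1 can switch to Center (68 → 90). Not NE.
(Left, Right): Shop 1 can switch to Center (54 → 82). Not NE.
(Left, Far-R): Shop 1 can switch to Right (75 → 83). Not NE.
(Center, Left): Shop 2 can switch to Center (24 → 89). Not NE.
(Center, Center): Shop 1 gets 90, best alternative 68; Shop 2 gets 89, best alternative 78. No profitable deviation — NE.
(Center, Right): Shop 2 can switch to Center (78 → 89). Not NE.
(Right, Far-R): Shop 1 gets 83, best alternative 75; Shop 2 gets 71, best alternative 68. No profitable deviation — NE.
(The remaining 8 profiles each have a profitable deviation by the same check.)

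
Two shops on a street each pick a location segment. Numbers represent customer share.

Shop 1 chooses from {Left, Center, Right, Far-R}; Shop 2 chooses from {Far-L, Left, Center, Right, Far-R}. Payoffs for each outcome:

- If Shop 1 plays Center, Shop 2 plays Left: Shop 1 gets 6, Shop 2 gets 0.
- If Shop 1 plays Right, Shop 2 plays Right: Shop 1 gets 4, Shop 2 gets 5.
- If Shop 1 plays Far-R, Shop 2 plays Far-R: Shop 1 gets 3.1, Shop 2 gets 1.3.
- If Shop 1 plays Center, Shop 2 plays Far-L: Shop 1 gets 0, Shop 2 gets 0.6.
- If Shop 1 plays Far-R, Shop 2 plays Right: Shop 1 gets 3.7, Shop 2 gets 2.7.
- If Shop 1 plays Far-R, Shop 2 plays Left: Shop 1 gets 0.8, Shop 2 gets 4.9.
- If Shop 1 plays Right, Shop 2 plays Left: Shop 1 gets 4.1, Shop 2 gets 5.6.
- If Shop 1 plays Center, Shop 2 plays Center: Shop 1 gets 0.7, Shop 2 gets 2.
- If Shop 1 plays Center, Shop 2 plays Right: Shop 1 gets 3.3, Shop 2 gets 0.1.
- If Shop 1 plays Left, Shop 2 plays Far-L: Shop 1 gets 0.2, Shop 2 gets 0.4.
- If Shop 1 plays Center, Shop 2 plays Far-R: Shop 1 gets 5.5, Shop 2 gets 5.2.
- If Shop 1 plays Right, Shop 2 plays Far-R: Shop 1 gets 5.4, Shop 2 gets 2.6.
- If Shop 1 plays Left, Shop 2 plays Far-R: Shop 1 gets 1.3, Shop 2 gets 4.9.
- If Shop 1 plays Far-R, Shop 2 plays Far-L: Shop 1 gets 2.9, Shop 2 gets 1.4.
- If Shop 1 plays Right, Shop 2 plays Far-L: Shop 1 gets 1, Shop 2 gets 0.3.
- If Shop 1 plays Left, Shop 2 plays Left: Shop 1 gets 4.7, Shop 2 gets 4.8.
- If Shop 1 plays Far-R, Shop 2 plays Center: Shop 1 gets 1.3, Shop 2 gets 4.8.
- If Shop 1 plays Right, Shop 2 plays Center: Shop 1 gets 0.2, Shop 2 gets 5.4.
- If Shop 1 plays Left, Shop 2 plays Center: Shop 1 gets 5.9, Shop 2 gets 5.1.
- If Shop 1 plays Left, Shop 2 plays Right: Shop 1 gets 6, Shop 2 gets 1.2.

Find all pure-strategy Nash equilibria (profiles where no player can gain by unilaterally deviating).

Check each profile: it is a Nash equilibrium iff no player can strictly gain by switching unilaterally.
(Left, Far-L): Shop 1 can switch to Right (0.2 → 1). Not NE.
(Left, Left): Shop 1 can switch to Center (4.7 → 6). Not NE.
(Left, Center): Shop 1 gets 5.9, best alternative 1.3; Shop 2 gets 5.1, best alternative 4.9. No profitable deviation — NE.
(Left, Right): Shop 2 can switch to Left (1.2 → 4.8). Not NE.
(Left, Far-R): Shop 1 can switch to Center (1.3 → 5.5). Not NE.
(Center, Far-L): Shop 1 can switch to Left (0 → 0.2). Not NE.
(Center, Left): Shop 2 can switch to Far-L (0 → 0.6). Not NE.
(Center, Far-R): Shop 1 gets 5.5, best alternative 5.4; Shop 2 gets 5.2, best alternative 2. No profitable deviation — NE.
(The remaining 12 profiles each have a profitable deviation by the same check.)

(Left, Center), (Center, Far-R)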